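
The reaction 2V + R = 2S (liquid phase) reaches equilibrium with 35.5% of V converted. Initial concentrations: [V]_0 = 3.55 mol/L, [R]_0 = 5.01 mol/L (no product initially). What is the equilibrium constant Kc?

Let X = conversion of V.
Concentrations: [V] = 3.55 − 3.55X; [R] = 5.01 − 1.77X; [S] = 3.55X.
At X = 0.355: [V] = 2.29, [R] = 4.38, [S] = 1.26.
Kc = [S]^2 / ([V]^2 [R]) = 0.0692 L/mol.

Kc = 0.0692 L/mol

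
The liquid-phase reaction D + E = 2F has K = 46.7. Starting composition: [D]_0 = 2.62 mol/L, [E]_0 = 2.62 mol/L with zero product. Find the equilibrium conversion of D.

X = 0.774

Let X = conversion of D; extent ξ = 2.62·X mol/L.
Concentrations: [D] = 2.62 − 2.62X; [E] = 2.62 − 2.62X; [F] = 5.24X.
K = [F]^2 / ([D] [E]).
Equating to 46.7: the physical root is X = 0.774.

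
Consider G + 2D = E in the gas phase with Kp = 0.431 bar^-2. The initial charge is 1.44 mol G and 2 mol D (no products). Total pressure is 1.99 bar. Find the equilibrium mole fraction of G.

Basis: 2 mol D initially; let X = conversion of D. Extent ξ = X.
At extent ξ: n_G = 1.44 − X; n_D = 2 − 2X; n_E = X.
n_T = Σnᵢ = 3.44 − 2X.
With p_i = (n_i/n_T)P, Kp = p_E / (p_G p_D^2).
Setting this equal to 0.431 bar^-2 and taking the physical root (0 < X < 1) gives X = 0.384.
Then n_G = 1.06, n_T = 2.67, so y_G = 0.395.

y_G = 0.395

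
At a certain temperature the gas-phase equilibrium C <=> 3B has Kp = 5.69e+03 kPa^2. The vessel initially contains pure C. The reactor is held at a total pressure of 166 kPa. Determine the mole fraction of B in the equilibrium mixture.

y_B = 0.476

Let X = conversion of C (basis 1 mol C); extent of reaction ξ = X.
At extent ξ: n_C = 1 − X; n_B = 3X.
Summing: n_T = 1 + 2X.
y_i = n_i/n_T, p_i = y_i·P. Kp = p_B^3 / (p_C).
Setting this equal to 5.69e+03 kPa^2 and taking the physical root (0 < X < 1) gives X = 0.233.
Then n_B = 0.698, n_T = 1.47, so y_B = 0.476.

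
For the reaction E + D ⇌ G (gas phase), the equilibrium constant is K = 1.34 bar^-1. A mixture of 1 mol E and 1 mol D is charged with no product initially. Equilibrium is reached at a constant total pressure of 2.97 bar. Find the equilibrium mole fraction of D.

y_D = 0.309

Basis: 1 mol E initially; let X = conversion of E. Extent ξ = X.
At extent ξ: n_E = 1 − X; n_D = 1 − X; n_G = X.
Summing: n_T = 2 − X.
Mole fractions y_i = n_i/n_T; K = p_G / (p_E p_D) with p_i = y_i·P.
This yields a degree-2 equation in X; solving on (0,1), X = 0.552.
Then n_D = 0.448, n_T = 1.45, so y_D = 0.309.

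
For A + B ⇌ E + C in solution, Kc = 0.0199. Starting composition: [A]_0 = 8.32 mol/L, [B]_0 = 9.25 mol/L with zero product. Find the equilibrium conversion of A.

X = 0.130

Let X = conversion of A; extent ξ = 8.32·X mol/L.
Concentrations: [A] = 8.32 − 8.32X; [B] = 9.25 − 8.32X; [E] = 8.32X; [C] = 8.32X.
Kc = [E] [C] / ([A] [B]).
This equals 0.0199 at X = 0.130 (the root in 0 < X < 1).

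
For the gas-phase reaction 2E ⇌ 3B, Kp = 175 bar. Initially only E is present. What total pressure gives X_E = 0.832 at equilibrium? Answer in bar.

Let X = conversion of E (basis 1 mol E); extent of reaction ξ = 0.5X.
At extent ξ: n_E = 1 − X; n_B = 1.5X.
Summing: n_T = 1 + 0.5X.
Kp = p_B^3 / (p_E^2) with p_i = (n_i/n_T)·P.
At X = 0.832: the mole-fraction product g(X) = Π y_i^ν_i = 48.64. Since Kp = g(X)·P^{1}, P = (Kp/g)^(1/1) = (175/48.64)^(1/1) = 3.6 bar.

P = 3.6 bar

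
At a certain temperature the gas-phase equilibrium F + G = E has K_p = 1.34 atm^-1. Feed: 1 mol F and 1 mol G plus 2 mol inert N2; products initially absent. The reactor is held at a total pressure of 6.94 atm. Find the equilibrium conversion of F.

Basis: 1 mol F initially; let X = conversion of F. Extent ξ = X.
Moles: n_F = 1 − X; n_G = 1 − X; n_E = X; n_I = 2 (inert).
n_T = Σnᵢ = 4 − X.
Mole fractions y_i = n_i/n_T; K_p = p_E / (p_F p_G) with p_i = y_i·P.
Substituting and setting equal to 1.34 atm^-1 gives a polynomial in X; the root in (0,1) is X = 0.549.

X = 0.549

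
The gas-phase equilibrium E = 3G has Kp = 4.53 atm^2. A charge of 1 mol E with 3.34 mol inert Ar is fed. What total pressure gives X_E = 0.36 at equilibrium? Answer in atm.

Let X = conversion of E (basis 1 mol E); extent of reaction ξ = X.
Species balance: n_E = 1 − X; n_G = 3X; n_I = 3.34 (inert).
n_T = Σnᵢ = 4.34 + 2X.
Kp = p_G^3 / (p_E) with p_i = (n_i/n_T)·P.
At X = 0.36: the mole-fraction product g(X) = Π y_i^ν_i = 0.07688. Since Kp = g(X)·P^{2}, P = (Kp/g)^(1/2) = (4.53/0.07688)^(1/2) = 7.68 atm.

P = 7.68 atm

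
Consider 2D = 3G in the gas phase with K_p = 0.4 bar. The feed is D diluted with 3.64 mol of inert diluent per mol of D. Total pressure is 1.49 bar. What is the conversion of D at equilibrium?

X = 0.475

Let X = conversion of D (basis 1 mol D); extent of reaction ξ = 0.5X.
At extent ξ: n_D = 1 − X; n_G = 1.5X; n_I = 3.64 (inert).
Total moles n_T = 4.64 + 0.5X.
Mole fractions y_i = n_i/n_T; K_p = p_G^3 / (p_D^2) with p_i = y_i·P.
Equating to 0.4 bar and solving on 0 < X < 1: X = 0.475.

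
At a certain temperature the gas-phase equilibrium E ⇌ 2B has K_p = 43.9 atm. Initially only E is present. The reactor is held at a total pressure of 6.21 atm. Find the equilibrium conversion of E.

Take 1 mol E as basis and let X be its fractional conversion, so ξ = X.
Species balance: n_E = 1 − X; n_B = 2X.
n_T = Σnᵢ = 1 + X.
y_i = n_i/n_T, p_i = y_i·P. K_p = p_B^2 / (p_E).
Setting this equal to 43.9 atm and taking the physical root (0 < X < 1) gives X = 0.799.

X = 0.799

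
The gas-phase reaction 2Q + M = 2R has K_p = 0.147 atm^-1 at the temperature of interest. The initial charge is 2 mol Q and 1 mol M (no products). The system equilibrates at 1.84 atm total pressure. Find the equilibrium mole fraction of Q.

Let X = conversion of Q (basis 2 mol Q); extent of reaction ξ = X.
At extent ξ: n_Q = 2 − 2X; n_M = 1 − X; n_R = 2X.
n_T = Σnᵢ = 3 − X.
y_i = n_i/n_T, p_i = y_i·P. K_p = p_R^2 / (p_Q^2 p_M).
Setting this equal to 0.147 atm^-1 and taking the physical root (0 < X < 1) gives X = 0.216.
Then n_Q = 1.57, n_T = 2.78, so y_Q = 0.563.

y_Q = 0.563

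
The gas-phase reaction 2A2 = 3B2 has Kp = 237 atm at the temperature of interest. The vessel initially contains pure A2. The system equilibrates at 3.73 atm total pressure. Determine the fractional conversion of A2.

X = 0.849

Take 1 mol A2 as basis and let X be its fractional conversion, so ξ = 0.5X.
Mole table: n_A2 = 1 − X; n_B2 = 1.5X.
Summing: n_T = 1 + 0.5X.
Mole fractions y_i = n_i/n_T; Kp = p_B2^3 / (p_A2^2) with p_i = y_i·P.
Substituting and setting equal to 237 atm gives a polynomial in X; the root in (0,1) is X = 0.849.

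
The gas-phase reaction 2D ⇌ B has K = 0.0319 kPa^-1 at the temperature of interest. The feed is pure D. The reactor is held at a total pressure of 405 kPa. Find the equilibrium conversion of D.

Basis: 1 mol D initially; let X = conversion of D. Extent ξ = 0.5X.
Species balance: n_D = 1 − X; n_B = 0.5X.
n_T = Σnᵢ = 1 − 0.5X.
Mole fractions y_i = n_i/n_T; K = p_B / (p_D^2) with p_i = y_i·P.
Equating to 0.0319 kPa^-1 and solving on 0 < X < 1: X = 0.862.

X = 0.862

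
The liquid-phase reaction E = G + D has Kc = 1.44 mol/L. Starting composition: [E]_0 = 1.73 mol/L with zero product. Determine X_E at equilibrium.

Let X = conversion of E; extent ξ = 1.73·X mol/L.
Concentrations: [E] = 1.73 − 1.73X; [G] = 1.73X; [D] = 1.73X.
Kc = [G] [D] / ([E]).
Equating to 1.44 mol/L: the physical root is X = 0.587.

X = 0.587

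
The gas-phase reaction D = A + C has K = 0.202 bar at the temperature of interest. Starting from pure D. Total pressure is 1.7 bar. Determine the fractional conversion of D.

Basis: 1 mol D initially; let X = conversion of D. Extent ξ = X.
Mole table: n_D = 1 − X; n_A = X; n_C = X.
n_T = Σnᵢ = 1 + X.
Mole fractions y_i = n_i/n_T; K = p_A p_C / (p_D) with p_i = y_i·P.
This yields a degree-2 equation in X; solving on (0,1), X = 0.326.

X = 0.326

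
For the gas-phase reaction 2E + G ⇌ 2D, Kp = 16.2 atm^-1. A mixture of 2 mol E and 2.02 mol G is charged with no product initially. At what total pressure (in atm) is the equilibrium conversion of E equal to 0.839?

P = 4.52 atm

Take 2 mol E as basis and let X be its fractional conversion, so ξ = X.
Moles: n_E = 2 − 2X; n_G = 2.02 − X; n_D = 2X.
n_T = Σnᵢ = 4.02 − X.
Kp = p_D^2 / (p_E^2 p_G) with p_i = (n_i/n_T)·P.
At X = 0.839: the mole-fraction product g(X) = Π y_i^ν_i = 73.15. Since Kp = g(X)·P^{-1}, P = (g/Kp)^(1/1) = (73.15/16.2)^(1/1) = 4.52 atm.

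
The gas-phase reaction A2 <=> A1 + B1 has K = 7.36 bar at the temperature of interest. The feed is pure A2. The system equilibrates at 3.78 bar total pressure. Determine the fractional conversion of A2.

Let X = conversion of A2 (basis 1 mol A2); extent of reaction ξ = X.
Species balance: n_A2 = 1 − X; n_A1 = X; n_B1 = X.
Summing: n_T = 1 + X.
With p_i = (n_i/n_T)P, K = p_A1 p_B1 / (p_A2).
This yields a degree-2 equation in X; solving on (0,1), X = 0.813.

X = 0.813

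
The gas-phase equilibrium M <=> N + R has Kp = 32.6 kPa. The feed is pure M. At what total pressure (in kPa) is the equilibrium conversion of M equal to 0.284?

Let X = conversion of M (basis 1 mol M); extent of reaction ξ = X.
Moles: n_M = 1 − X; n_N = X; n_R = X.
Summing: n_T = 1 + X.
Kp = p_N p_R / (p_M) with p_i = (n_i/n_T)·P.
At X = 0.284: the mole-fraction product g(X) = Π y_i^ν_i = 0.08773. Since Kp = g(X)·P^{1}, P = (Kp/g)^(1/1) = (32.6/0.08773)^(1/1) = 372 kPa.

P = 372 kPa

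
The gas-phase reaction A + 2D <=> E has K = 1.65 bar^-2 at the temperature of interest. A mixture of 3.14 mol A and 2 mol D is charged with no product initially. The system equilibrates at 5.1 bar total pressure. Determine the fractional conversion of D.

Let X = conversion of D (basis 2 mol D); extent of reaction ξ = X.
Species balance: n_A = 3.14 − X; n_D = 2 − 2X; n_E = X.
n_T = Σnᵢ = 5.14 − 2X.
Mole fractions y_i = n_i/n_T; K = p_E / (p_A p_D^2) with p_i = y_i·P.
Equating to 1.65 bar^-2 and solving on 0 < X < 1: X = 0.840.

X = 0.840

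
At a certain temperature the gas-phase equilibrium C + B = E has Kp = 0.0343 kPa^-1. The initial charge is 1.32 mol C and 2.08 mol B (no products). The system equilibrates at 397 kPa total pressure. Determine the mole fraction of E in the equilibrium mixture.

Let X = conversion of C (basis 1.32 mol C); extent of reaction ξ = 1.32X.
Moles: n_C = 1.32 − 1.32X; n_B = 2.08 − 1.32X; n_E = 1.32X.
Total moles n_T = 3.4 − 1.32X.
y_i = n_i/n_T, p_i = y_i·P. Kp = p_E / (p_C p_B).
Substituting and setting equal to 0.0343 kPa^-1 gives a polynomial in X; the root in (0,1) is X = 0.851.
Then n_E = 1.12, n_T = 2.28, so y_E = 0.494.

y_E = 0.494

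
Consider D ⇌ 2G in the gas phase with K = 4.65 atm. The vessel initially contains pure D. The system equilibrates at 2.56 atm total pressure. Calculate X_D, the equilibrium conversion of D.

Let X = conversion of D (basis 1 mol D); extent of reaction ξ = X.
Species balance: n_D = 1 − X; n_G = 2X.
Summing: n_T = 1 + X.
With p_i = (n_i/n_T)P, K = p_G^2 / (p_D).
Substituting and setting equal to 4.65 atm gives a polynomial in X; the root in (0,1) is X = 0.559.

X = 0.559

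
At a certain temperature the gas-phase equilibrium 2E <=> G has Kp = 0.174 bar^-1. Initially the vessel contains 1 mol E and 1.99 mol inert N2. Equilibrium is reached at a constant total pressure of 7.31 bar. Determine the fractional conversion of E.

X = 0.365

Let X = conversion of E (basis 1 mol E); extent of reaction ξ = 0.5X.
Moles: n_E = 1 − X; n_G = 0.5X; n_I = 1.99 (inert).
Summing: n_T = 2.99 − 0.5X.
With p_i = (n_i/n_T)P, Kp = p_G / (p_E^2).
Equating to 0.174 bar^-1 and solving on 0 < X < 1: X = 0.365.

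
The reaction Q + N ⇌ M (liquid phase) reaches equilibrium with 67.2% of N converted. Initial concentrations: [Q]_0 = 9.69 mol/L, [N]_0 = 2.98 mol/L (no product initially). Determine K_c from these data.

K_c = 0.267 L/mol

Let X = conversion of N.
Concentrations: [Q] = 9.69 − 2.98X; [N] = 2.98 − 2.98X; [M] = 2.98X.
At X = 0.672: [Q] = 7.69, [N] = 0.977, [M] = 2.
K_c = [M] / ([Q] [N]) = 0.267 L/mol.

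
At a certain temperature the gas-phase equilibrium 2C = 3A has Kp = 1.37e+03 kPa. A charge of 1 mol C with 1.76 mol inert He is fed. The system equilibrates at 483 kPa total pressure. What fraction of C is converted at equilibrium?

X = 0.664

Basis: 1 mol C initially; let X = conversion of C. Extent ξ = 0.5X.
Mole table: n_C = 1 − X; n_A = 1.5X; n_I = 1.76 (inert).
n_T = Σnᵢ = 2.76 + 0.5X.
Mole fractions y_i = n_i/n_T; Kp = p_A^3 / (p_C^2) with p_i = y_i·P.
Equating to 1.37e+03 kPa and solving on 0 < X < 1: X = 0.664.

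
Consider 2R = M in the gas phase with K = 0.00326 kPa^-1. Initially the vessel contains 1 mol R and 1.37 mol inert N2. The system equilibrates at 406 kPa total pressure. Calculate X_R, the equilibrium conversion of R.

Let X = conversion of R (basis 1 mol R); extent of reaction ξ = 0.5X.
Species balance: n_R = 1 − X; n_M = 0.5X; n_I = 1.37 (inert).
Summing: n_T = 2.37 − 0.5X.
Mole fractions y_i = n_i/n_T; K = p_M / (p_R^2) with p_i = y_i·P.
Setting this equal to 0.00326 kPa^-1 and taking the physical root (0 < X < 1) gives X = 0.417.

X = 0.417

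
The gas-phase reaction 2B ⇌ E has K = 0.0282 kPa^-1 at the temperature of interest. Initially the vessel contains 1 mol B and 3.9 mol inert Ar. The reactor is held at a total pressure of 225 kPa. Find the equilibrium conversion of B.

Take 1 mol B as basis and let X be its fractional conversion, so ξ = 0.5X.
Moles: n_B = 1 − X; n_E = 0.5X; n_I = 3.9 (inert).
n_T = Σnᵢ = 4.9 − 0.5X.
y_i = n_i/n_T, p_i = y_i·P. K = p_E / (p_B^2).
Setting this equal to 0.0282 kPa^-1 and taking the physical root (0 < X < 1) gives X = 0.552.

X = 0.552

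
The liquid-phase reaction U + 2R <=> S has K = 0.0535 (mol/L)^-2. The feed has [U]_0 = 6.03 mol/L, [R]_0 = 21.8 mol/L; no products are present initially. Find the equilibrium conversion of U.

X = 0.872

Let X = conversion of U; extent ξ = 6.03·X mol/L.
Concentrations: [U] = 6.03 − 6.03X; [R] = 21.8 − 12.1X; [S] = 6.03X.
K = [S] / ([U] [R]^2).
Solving K = 0.0535 for X ∈ (0,1): X = 0.872.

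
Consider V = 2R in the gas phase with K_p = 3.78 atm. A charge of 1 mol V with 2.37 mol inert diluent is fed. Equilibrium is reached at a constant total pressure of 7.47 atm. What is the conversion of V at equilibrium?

X = 0.496

Basis: 1 mol V initially; let X = conversion of V. Extent ξ = X.
Species balance: n_V = 1 − X; n_R = 2X; n_I = 2.37 (inert).
Total moles n_T = 3.37 + X.
Mole fractions y_i = n_i/n_T; K_p = p_R^2 / (p_V) with p_i = y_i·P.
Setting this equal to 3.78 atm and taking the physical root (0 < X < 1) gives X = 0.496.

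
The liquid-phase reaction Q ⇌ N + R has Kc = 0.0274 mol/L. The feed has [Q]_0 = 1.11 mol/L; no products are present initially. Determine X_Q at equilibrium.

Let X = conversion of Q; extent ξ = 1.11·X mol/L.
Concentrations: [Q] = 1.11 − 1.11X; [N] = 1.11X; [R] = 1.11X.
Kc = [N] [R] / ([Q]).
Equating to 0.0274 mol/L: the physical root is X = 0.145.

X = 0.145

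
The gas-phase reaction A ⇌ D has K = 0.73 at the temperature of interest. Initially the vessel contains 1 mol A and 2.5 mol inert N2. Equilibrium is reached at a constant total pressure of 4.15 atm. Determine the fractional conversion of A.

Basis: 1 mol A initially; let X = conversion of A. Extent ξ = X.
At extent ξ: n_A = 1 − X; n_D = X; n_I = 2.5 (inert).
n_T stays at 3.5 (no change in mole number).
With p_i = (n_i/n_T)P, K = p_D / (p_A).
Setting this equal to 0.73 and taking the physical root (0 < X < 1) gives X = 0.422.

X = 0.422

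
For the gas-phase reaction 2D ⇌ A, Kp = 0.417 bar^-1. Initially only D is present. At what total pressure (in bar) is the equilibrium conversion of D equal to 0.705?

Let X = conversion of D (basis 1 mol D); extent of reaction ξ = 0.5X.
Species balance: n_D = 1 − X; n_A = 0.5X.
Total moles n_T = 1 − 0.5X.
Kp = p_A / (p_D^2) with p_i = (n_i/n_T)·P.
At X = 0.705: the mole-fraction product g(X) = Π y_i^ν_i = 2.623. Since Kp = g(X)·P^{-1}, P = (g/Kp)^(1/1) = (2.623/0.417)^(1/1) = 6.29 bar.

P = 6.29 bar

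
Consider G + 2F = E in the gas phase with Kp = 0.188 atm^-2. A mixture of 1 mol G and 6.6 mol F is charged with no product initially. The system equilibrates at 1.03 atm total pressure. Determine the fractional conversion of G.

Let X = conversion of G (basis 1 mol G); extent of reaction ξ = X.
Mole table: n_G = 1 − X; n_F = 6.6 − 2X; n_E = X.
Total moles n_T = 7.6 − 2X.
Mole fractions y_i = n_i/n_T; Kp = p_E / (p_G p_F^2) with p_i = y_i·P.
Equating to 0.188 atm^-2 and solving on 0 < X < 1: X = 0.130.

X = 0.130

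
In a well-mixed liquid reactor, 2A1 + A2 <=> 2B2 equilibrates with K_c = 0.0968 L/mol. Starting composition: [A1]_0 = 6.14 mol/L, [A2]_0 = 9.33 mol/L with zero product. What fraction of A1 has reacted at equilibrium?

X = 0.466

Let X = conversion of A1; extent ξ = 6.14X/2 mol/L.
Concentrations: [A1] = 6.14 − 6.14X; [A2] = 9.33 − 3.07X; [B2] = 6.14X.
K_c = [B2]^2 / ([A1]^2 [A2]).
This equals 0.0968 at X = 0.466 (the root in 0 < X < 1).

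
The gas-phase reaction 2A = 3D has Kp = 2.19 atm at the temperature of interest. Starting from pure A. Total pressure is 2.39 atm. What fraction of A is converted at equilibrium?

Take 1 mol A as basis and let X be its fractional conversion, so ξ = 0.5X.
At extent ξ: n_A = 1 − X; n_D = 1.5X.
Summing: n_T = 1 + 0.5X.
With p_i = (n_i/n_T)P, Kp = p_D^3 / (p_A^2).
Substituting and setting equal to 2.19 atm gives a polynomial in X; the root in (0,1) is X = 0.460.

X = 0.460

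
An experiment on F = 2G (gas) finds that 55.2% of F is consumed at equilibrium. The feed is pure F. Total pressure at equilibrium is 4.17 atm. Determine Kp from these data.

Kp = 7.31 atm

Basis: 1 mol F initially; let X = conversion of F. Extent ξ = X.
At extent ξ: n_F = 1 − X; n_G = 2X.
n_T = Σnᵢ = 1 + X.
At X = 0.552: n_F = 0.448, n_G = 1.1, n_T = 1.55.
p_i = (n_i/n_T)·P. Kp = p_G^2 / (p_F) = 7.31 atm.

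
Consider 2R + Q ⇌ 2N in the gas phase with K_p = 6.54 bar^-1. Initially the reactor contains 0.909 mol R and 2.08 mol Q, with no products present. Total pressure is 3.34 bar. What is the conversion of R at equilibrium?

X = 0.791

Take 0.909 mol R as basis and let X be its fractional conversion, so ξ = 0.455X.
Moles: n_R = 0.909 − 0.909X; n_Q = 2.08 − 0.455X; n_N = 0.909X.
Summing: n_T = 2.99 − 0.455X.
With p_i = (n_i/n_T)P, K_p = p_N^2 / (p_R^2 p_Q).
Substituting and setting equal to 6.54 bar^-1 gives a polynomial in X; the root in (0,1) is X = 0.791.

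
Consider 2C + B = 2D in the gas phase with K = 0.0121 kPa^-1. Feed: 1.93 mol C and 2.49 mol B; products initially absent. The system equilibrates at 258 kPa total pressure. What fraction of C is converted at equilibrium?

X = 0.556

Basis: 1.93 mol C initially; let X = conversion of C. Extent ξ = 0.965X.
Mole table: n_C = 1.93 − 1.93X; n_B = 2.49 − 0.965X; n_D = 1.93X.
Summing: n_T = 4.42 − 0.965X.
y_i = n_i/n_T, p_i = y_i·P. K = p_D^2 / (p_C^2 p_B).
Setting this equal to 0.0121 kPa^-1 and taking the physical root (0 < X < 1) gives X = 0.556.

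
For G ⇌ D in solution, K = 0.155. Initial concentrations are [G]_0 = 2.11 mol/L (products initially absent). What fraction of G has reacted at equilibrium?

X = 0.134

Let X = conversion of G; extent ξ = 2.11·X mol/L.
Concentrations: [G] = 2.11 − 2.11X; [D] = 2.11X.
K = [D] / ([G]).
This equals 0.155 at X = 0.134 (the root in 0 < X < 1).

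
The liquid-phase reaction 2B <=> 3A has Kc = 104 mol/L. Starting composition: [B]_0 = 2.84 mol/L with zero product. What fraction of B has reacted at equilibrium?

X = 0.788

Let X = conversion of B; extent ξ = 2.84X/2 mol/L.
Concentrations: [B] = 2.84 − 2.84X; [A] = 4.26X.
Kc = [A]^3 / ([B]^2).
Solving Kc = 104 for X ∈ (0,1): X = 0.788.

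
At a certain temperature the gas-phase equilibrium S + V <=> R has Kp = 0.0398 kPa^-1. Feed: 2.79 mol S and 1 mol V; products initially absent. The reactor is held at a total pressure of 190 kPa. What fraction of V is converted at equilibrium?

X = 0.833

Take 1 mol V as basis and let X be its fractional conversion, so ξ = X.
Mole table: n_S = 2.79 − X; n_V = 1 − X; n_R = X.
n_T = Σnᵢ = 3.79 − X.
With p_i = (n_i/n_T)P, Kp = p_R / (p_S p_V).
This yields a degree-2 equation in X; solving on (0,1), X = 0.833.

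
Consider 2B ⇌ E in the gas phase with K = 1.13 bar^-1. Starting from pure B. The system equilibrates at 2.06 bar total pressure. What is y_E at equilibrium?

Take 1 mol B as basis and let X be its fractional conversion, so ξ = 0.5X.
Mole table: n_B = 1 − X; n_E = 0.5X.
Total moles n_T = 1 − 0.5X.
y_i = n_i/n_T, p_i = y_i·P. K = p_E / (p_B^2).
Substituting and setting equal to 1.13 bar^-1 gives a polynomial in X; the root in (0,1) is X = 0.689.
Then n_E = 0.344, n_T = 0.656, so y_E = 0.525.

y_E = 0.525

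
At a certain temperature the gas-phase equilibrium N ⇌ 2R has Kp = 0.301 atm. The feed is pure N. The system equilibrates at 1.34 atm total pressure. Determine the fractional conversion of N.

Basis: 1 mol N initially; let X = conversion of N. Extent ξ = X.
At extent ξ: n_N = 1 − X; n_R = 2X.
Total moles n_T = 1 + X.
With p_i = (n_i/n_T)P, Kp = p_R^2 / (p_N).
This yields a degree-2 equation in X; solving on (0,1), X = 0.231.

X = 0.231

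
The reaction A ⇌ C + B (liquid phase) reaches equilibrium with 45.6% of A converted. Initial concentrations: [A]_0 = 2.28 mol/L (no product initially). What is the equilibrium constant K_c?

K_c = 0.871 mol/L

Let X = conversion of A.
Concentrations: [A] = 2.28 − 2.28X; [C] = 2.28X; [B] = 2.28X.
At X = 0.456: [A] = 1.24, [C] = 1.04, [B] = 1.04.
K_c = [C] [B] / ([A]) = 0.871 mol/L.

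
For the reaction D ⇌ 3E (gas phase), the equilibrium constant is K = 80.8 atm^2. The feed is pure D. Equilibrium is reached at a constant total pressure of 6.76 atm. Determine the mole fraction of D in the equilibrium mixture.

Take 1 mol D as basis and let X be its fractional conversion, so ξ = X.
Mole table: n_D = 1 − X; n_E = 3X.
n_T = Σnᵢ = 1 + 2X.
With p_i = (n_i/n_T)P, K = p_E^3 / (p_D).
Equating to 80.8 atm^2 and solving on 0 < X < 1: X = 0.508.
Then n_D = 0.492, n_T = 2.02, so y_D = 0.244.

y_D = 0.244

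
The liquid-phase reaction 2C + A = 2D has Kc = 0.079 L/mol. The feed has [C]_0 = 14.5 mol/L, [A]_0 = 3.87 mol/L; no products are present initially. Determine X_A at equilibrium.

Let X = conversion of A; extent ξ = 3.87·X mol/L.
Concentrations: [C] = 14.5 − 7.74X; [A] = 3.87 − 3.87X; [D] = 7.74X.
Kc = [D]^2 / ([C]^2 [A]).
Solving Kc = 0.079 for X ∈ (0,1): X = 0.519.

X = 0.519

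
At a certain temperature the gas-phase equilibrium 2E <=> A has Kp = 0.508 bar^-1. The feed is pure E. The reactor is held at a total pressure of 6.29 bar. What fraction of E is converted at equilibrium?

X = 0.731

Take 1 mol E as basis and let X be its fractional conversion, so ξ = 0.5X.
Species balance: n_E = 1 − X; n_A = 0.5X.
Summing: n_T = 1 − 0.5X.
y_i = n_i/n_T, p_i = y_i·P. Kp = p_A / (p_E^2).
Setting this equal to 0.508 bar^-1 and taking the physical root (0 < X < 1) gives X = 0.731.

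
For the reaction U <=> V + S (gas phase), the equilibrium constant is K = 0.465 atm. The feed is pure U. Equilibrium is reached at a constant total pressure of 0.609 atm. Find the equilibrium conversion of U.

Basis: 1 mol U initially; let X = conversion of U. Extent ξ = X.
Species balance: n_U = 1 − X; n_V = X; n_S = X.
n_T = Σnᵢ = 1 + X.
Mole fractions y_i = n_i/n_T; K = p_V p_S / (p_U) with p_i = y_i·P.
Substituting and setting equal to 0.465 atm gives a polynomial in X; the root in (0,1) is X = 0.658.

X = 0.658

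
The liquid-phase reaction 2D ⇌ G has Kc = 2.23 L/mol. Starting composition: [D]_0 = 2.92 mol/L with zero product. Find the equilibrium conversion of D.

Let X = conversion of D; extent ξ = 2.92X/2 mol/L.
Concentrations: [D] = 2.92 − 2.92X; [G] = 1.46X.
Kc = [G] / ([D]^2).
Setting equal to 2.23 and solving for X on (0,1) gives X = 0.759.

X = 0.759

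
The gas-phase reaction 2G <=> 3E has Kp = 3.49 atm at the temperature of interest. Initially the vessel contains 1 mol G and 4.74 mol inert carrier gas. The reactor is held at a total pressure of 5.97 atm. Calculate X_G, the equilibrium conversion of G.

X = 0.574

Take 1 mol G as basis and let X be its fractional conversion, so ξ = 0.5X.
Moles: n_G = 1 − X; n_E = 1.5X; n_I = 4.74 (inert).
Total moles n_T = 5.74 + 0.5X.
y_i = n_i/n_T, p_i = y_i·P. Kp = p_E^3 / (p_G^2).
Equating to 3.49 atm and solving on 0 < X < 1: X = 0.574.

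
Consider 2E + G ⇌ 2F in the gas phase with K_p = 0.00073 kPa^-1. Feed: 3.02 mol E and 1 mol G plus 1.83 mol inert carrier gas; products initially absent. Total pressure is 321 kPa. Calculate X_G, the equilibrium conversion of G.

Take 1 mol G as basis and let X be its fractional conversion, so ξ = X.
At extent ξ: n_E = 3.02 − 2X; n_G = 1 − X; n_F = 2X; n_I = 1.83 (inert).
n_T = Σnᵢ = 5.85 − X.
Mole fractions y_i = n_i/n_T; K_p = p_F^2 / (p_E^2 p_G) with p_i = y_i·P.
Equating to 0.00073 kPa^-1 and solving on 0 < X < 1: X = 0.230.

X = 0.230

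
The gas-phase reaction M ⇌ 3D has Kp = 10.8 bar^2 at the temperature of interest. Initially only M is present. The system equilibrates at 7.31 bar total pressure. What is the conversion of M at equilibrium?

X = 0.231

Let X = conversion of M (basis 1 mol M); extent of reaction ξ = X.
Species balance: n_M = 1 − X; n_D = 3X.
Total moles n_T = 1 + 2X.
With p_i = (n_i/n_T)P, Kp = p_D^3 / (p_M).
This yields a degree-3 equation in X; solving on (0,1), X = 0.231.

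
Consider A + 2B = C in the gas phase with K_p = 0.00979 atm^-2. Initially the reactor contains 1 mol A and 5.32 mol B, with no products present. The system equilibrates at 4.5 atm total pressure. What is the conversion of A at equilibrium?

X = 0.122

Let X = conversion of A (basis 1 mol A); extent of reaction ξ = X.
Species balance: n_A = 1 − X; n_B = 5.32 − 2X; n_C = X.
Total moles n_T = 6.32 − 2X.
y_i = n_i/n_T, p_i = y_i·P. K_p = p_C / (p_A p_B^2).
Setting this equal to 0.00979 atm^-2 and taking the physical root (0 < X < 1) gives X = 0.122.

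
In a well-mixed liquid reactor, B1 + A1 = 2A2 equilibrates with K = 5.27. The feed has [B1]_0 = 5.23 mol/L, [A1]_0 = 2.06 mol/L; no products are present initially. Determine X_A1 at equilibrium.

Let X = conversion of A1; extent ξ = 2.06·X mol/L.
Concentrations: [B1] = 5.23 − 2.06X; [A1] = 2.06 − 2.06X; [A2] = 4.12X.
K = [A2]^2 / ([B1] [A1]).
This equals 5.27 at X = 0.756 (the root in 0 < X < 1).

X = 0.756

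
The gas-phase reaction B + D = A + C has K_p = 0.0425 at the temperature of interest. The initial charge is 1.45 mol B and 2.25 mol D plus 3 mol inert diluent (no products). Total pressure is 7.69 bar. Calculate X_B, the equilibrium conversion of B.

X = 0.212

Take 1.45 mol B as basis and let X be its fractional conversion, so ξ = 1.45X.
Moles: n_B = 1.45 − 1.45X; n_D = 2.25 − 1.45X; n_A = 1.45X; n_C = 1.45X; n_I = 3 (inert).
Since Δν = 0, n_T = 6.7 throughout.
Mole fractions y_i = n_i/n_T; K_p = p_A p_C / (p_B p_D) with p_i = y_i·P.
Equating to 0.0425 and solving on 0 < X < 1: X = 0.212.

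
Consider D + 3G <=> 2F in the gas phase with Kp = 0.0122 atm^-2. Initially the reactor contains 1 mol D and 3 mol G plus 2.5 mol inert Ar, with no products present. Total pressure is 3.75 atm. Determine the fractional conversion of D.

Basis: 1 mol D initially; let X = conversion of D. Extent ξ = X.
At extent ξ: n_D = 1 − X; n_G = 3 − 3X; n_F = 2X; n_I = 2.5 (inert).
Total moles n_T = 6.5 − 2X.
y_i = n_i/n_T, p_i = y_i·P. Kp = p_F^2 / (p_D p_G^3).
Substituting and setting equal to 0.0122 atm^-2 gives a polynomial in X; the root in (0,1) is X = 0.130.

X = 0.130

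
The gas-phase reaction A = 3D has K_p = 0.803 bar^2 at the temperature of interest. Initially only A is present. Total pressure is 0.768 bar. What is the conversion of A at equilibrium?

Basis: 1 mol A initially; let X = conversion of A. Extent ξ = X.
Mole table: n_A = 1 − X; n_D = 3X.
Summing: n_T = 1 + 2X.
Mole fractions y_i = n_i/n_T; K_p = p_D^3 / (p_A) with p_i = y_i·P.
This yields a degree-3 equation in X; solving on (0,1), X = 0.465.

X = 0.465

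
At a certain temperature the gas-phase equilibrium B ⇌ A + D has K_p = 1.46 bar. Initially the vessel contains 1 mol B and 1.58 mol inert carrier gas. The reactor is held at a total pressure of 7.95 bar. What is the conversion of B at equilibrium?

Let X = conversion of B (basis 1 mol B); extent of reaction ξ = X.
Moles: n_B = 1 − X; n_A = X; n_D = X; n_I = 1.58 (inert).
n_T = Σnᵢ = 2.58 + X.
Mole fractions y_i = n_i/n_T; K_p = p_A p_D / (p_B) with p_i = y_i·P.
This yields a degree-2 equation in X; solving on (0,1), X = 0.522.

X = 0.522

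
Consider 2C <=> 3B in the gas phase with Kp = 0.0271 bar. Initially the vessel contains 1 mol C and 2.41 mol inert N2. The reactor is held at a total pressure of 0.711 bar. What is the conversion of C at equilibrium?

X = 0.276

Take 1 mol C as basis and let X be its fractional conversion, so ξ = 0.5X.
At extent ξ: n_C = 1 − X; n_B = 1.5X; n_I = 2.41 (inert).
Total moles n_T = 3.41 + 0.5X.
With p_i = (n_i/n_T)P, Kp = p_B^3 / (p_C^2).
Setting this equal to 0.0271 bar and taking the physical root (0 < X < 1) gives X = 0.276.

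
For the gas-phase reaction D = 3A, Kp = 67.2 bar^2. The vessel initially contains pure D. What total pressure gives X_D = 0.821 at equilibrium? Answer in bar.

Let X = conversion of D (basis 1 mol D); extent of reaction ξ = X.
Mole table: n_D = 1 − X; n_A = 3X.
Total moles n_T = 1 + 2X.
Kp = p_A^3 / (p_D) with p_i = (n_i/n_T)·P.
At X = 0.821: the mole-fraction product g(X) = Π y_i^ν_i = 11.96. Since Kp = g(X)·P^{2}, P = (Kp/g)^(1/2) = (67.2/11.96)^(1/2) = 2.37 bar.

P = 2.37 bar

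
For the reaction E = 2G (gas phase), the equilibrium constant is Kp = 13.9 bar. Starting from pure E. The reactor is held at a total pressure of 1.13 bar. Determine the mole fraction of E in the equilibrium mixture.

y_E = 0.070

Let X = conversion of E (basis 1 mol E); extent of reaction ξ = X.
Moles: n_E = 1 − X; n_G = 2X.
Total moles n_T = 1 + X.
Mole fractions y_i = n_i/n_T; Kp = p_G^2 / (p_E) with p_i = y_i·P.
This yields a degree-2 equation in X; solving on (0,1), X = 0.869.
Then n_E = 0.131, n_T = 1.87, so y_E = 0.070.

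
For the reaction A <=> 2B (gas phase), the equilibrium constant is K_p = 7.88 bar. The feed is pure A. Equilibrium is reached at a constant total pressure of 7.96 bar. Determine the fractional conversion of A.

X = 0.445

Take 1 mol A as basis and let X be its fractional conversion, so ξ = X.
Mole table: n_A = 1 − X; n_B = 2X.
Total moles n_T = 1 + X.
With p_i = (n_i/n_T)P, K_p = p_B^2 / (p_A).
Substituting and setting equal to 7.88 bar gives a polynomial in X; the root in (0,1) is X = 0.445.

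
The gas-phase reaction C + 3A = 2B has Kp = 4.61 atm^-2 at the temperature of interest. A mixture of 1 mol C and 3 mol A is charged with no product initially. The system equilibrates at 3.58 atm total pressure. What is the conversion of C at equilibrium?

Basis: 1 mol C initially; let X = conversion of C. Extent ξ = X.
Species balance: n_C = 1 − X; n_A = 3 − 3X; n_B = 2X.
Total moles n_T = 4 − 2X.
With p_i = (n_i/n_T)P, Kp = p_B^2 / (p_C p_A^3).
Equating to 4.61 atm^-2 and solving on 0 < X < 1: X = 0.698.

X = 0.698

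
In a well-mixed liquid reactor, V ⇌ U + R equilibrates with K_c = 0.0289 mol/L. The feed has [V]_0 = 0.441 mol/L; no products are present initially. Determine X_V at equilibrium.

Let X = conversion of V; extent ξ = 0.441·X mol/L.
Concentrations: [V] = 0.441 − 0.441X; [U] = 0.441X; [R] = 0.441X.
K_c = [U] [R] / ([V]).
Solving K_c = 0.0289 for X ∈ (0,1): X = 0.225.

X = 0.225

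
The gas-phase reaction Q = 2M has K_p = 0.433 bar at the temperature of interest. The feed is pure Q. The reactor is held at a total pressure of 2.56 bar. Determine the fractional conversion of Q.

Take 1 mol Q as basis and let X be its fractional conversion, so ξ = X.
Moles: n_Q = 1 − X; n_M = 2X.
Total moles n_T = 1 + X.
y_i = n_i/n_T, p_i = y_i·P. K_p = p_M^2 / (p_Q).
This yields a degree-2 equation in X; solving on (0,1), X = 0.201.

X = 0.201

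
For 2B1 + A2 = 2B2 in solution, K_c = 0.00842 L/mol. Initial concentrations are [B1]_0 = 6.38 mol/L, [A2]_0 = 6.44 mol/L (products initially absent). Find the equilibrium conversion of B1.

X = 0.182

Let X = conversion of B1; extent ξ = 6.38X/2 mol/L.
Concentrations: [B1] = 6.38 − 6.38X; [A2] = 6.44 − 3.19X; [B2] = 6.38X.
K_c = [B2]^2 / ([B1]^2 [A2]).
Setting equal to 0.00842 and solving for X on (0,1) gives X = 0.182.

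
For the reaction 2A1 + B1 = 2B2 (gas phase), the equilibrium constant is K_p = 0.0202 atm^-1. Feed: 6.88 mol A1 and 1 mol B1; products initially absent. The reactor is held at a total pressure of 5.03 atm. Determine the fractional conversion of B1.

X = 0.303

Let X = conversion of B1 (basis 1 mol B1); extent of reaction ξ = X.
Mole table: n_A1 = 6.88 − 2X; n_B1 = 1 − X; n_B2 = 2X.
Summing: n_T = 7.88 − X.
Mole fractions y_i = n_i/n_T; K_p = p_B2^2 / (p_A1^2 p_B1) with p_i = y_i·P.
Setting this equal to 0.0202 atm^-1 and taking the physical root (0 < X < 1) gives X = 0.303.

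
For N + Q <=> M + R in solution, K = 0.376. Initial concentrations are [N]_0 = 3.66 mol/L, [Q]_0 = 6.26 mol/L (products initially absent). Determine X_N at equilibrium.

X = 0.486

Let X = conversion of N; extent ξ = 3.66·X mol/L.
Concentrations: [N] = 3.66 − 3.66X; [Q] = 6.26 − 3.66X; [M] = 3.66X; [R] = 3.66X.
K = [M] [R] / ([N] [Q]).
Solving K = 0.376 for X ∈ (0,1): X = 0.486.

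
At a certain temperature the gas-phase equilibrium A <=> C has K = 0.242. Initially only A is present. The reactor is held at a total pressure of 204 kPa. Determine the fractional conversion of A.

X = 0.195

Basis: 1 mol A initially; let X = conversion of A. Extent ξ = X.
Mole table: n_A = 1 − X; n_C = X.
Since Δν = 0, n_T = 1 throughout.
With p_i = (n_i/n_T)P, K = p_C / (p_A).
Setting this equal to 0.242 and taking the physical root (0 < X < 1) gives X = 0.195.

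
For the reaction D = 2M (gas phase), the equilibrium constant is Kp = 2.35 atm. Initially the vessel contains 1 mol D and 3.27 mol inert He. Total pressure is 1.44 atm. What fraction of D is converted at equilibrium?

Take 1 mol D as basis and let X be its fractional conversion, so ξ = X.
At extent ξ: n_D = 1 − X; n_M = 2X; n_I = 3.27 (inert).
Summing: n_T = 4.27 + X.
y_i = n_i/n_T, p_i = y_i·P. Kp = p_M^2 / (p_D).
Setting this equal to 2.35 atm and taking the physical root (0 < X < 1) gives X = 0.735.

X = 0.735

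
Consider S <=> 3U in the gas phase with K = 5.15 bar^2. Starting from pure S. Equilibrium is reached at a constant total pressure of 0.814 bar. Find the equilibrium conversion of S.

Let X = conversion of S (basis 1 mol S); extent of reaction ξ = X.
Moles: n_S = 1 − X; n_U = 3X.
n_T = Σnᵢ = 1 + 2X.
Mole fractions y_i = n_i/n_T; K = p_U^3 / (p_S) with p_i = y_i·P.
Setting this equal to 5.15 bar^2 and taking the physical root (0 < X < 1) gives X = 0.760.

X = 0.760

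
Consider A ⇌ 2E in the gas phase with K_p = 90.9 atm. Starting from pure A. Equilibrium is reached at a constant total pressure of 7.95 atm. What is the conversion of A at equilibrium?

X = 0.861

Take 1 mol A as basis and let X be its fractional conversion, so ξ = X.
Moles: n_A = 1 − X; n_E = 2X.
n_T = Σnᵢ = 1 + X.
y_i = n_i/n_T, p_i = y_i·P. K_p = p_E^2 / (p_A).
Equating to 90.9 atm and solving on 0 < X < 1: X = 0.861.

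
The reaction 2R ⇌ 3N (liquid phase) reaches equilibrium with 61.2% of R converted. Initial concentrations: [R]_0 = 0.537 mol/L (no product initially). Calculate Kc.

Let X = conversion of R.
Concentrations: [R] = 0.537 − 0.537X; [N] = 0.806X.
At X = 0.612: [R] = 0.208, [N] = 0.493.
Kc = [N]^3 / ([R]^2) = 2.76 mol/L.

Kc = 2.76 mol/L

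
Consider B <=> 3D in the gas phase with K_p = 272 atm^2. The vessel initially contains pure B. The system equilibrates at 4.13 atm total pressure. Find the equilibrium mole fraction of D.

y_D = 0.947

Take 1 mol B as basis and let X be its fractional conversion, so ξ = X.
Mole table: n_B = 1 − X; n_D = 3X.
Summing: n_T = 1 + 2X.
With p_i = (n_i/n_T)P, K_p = p_D^3 / (p_B).
This yields a degree-3 equation in X; solving on (0,1), X = 0.856.
Then n_D = 2.57, n_T = 2.71, so y_D = 0.947.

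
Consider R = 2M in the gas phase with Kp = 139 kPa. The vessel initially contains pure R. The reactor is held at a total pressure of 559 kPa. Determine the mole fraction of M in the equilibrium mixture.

y_M = 0.390

Take 1 mol R as basis and let X be its fractional conversion, so ξ = X.
Species balance: n_R = 1 − X; n_M = 2X.
n_T = Σnᵢ = 1 + X.
With p_i = (n_i/n_T)P, Kp = p_M^2 / (p_R).
This yields a degree-2 equation in X; solving on (0,1), X = 0.242.
Then n_M = 0.484, n_T = 1.24, so y_M = 0.390.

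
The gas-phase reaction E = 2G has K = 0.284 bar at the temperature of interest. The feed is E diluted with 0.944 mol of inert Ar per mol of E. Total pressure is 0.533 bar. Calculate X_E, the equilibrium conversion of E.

X = 0.426

Take 1 mol E as basis and let X be its fractional conversion, so ξ = X.
Moles: n_E = 1 − X; n_G = 2X; n_I = 0.944 (inert).
n_T = Σnᵢ = 1.94 + X.
With p_i = (n_i/n_T)P, K = p_G^2 / (p_E).
Equating to 0.284 bar and solving on 0 < X < 1: X = 0.426.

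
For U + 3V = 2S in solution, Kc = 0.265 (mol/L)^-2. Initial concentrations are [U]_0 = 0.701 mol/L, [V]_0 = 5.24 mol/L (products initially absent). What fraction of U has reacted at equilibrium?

X = 0.830

Let X = conversion of U; extent ξ = 0.701·X mol/L.
Concentrations: [U] = 0.701 − 0.701X; [V] = 5.24 − 2.1X; [S] = 1.4X.
Kc = [S]^2 / ([U] [V]^3).
Equating to 0.265 (mol/L)^-2: the physical root is X = 0.830.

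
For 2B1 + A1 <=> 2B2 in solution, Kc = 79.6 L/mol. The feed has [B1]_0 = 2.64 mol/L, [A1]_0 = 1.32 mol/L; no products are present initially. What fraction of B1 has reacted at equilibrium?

X = 0.815

Let X = conversion of B1; extent ξ = 2.64X/2 mol/L.
Concentrations: [B1] = 2.64 − 2.64X; [A1] = 1.32 − 1.32X; [B2] = 2.64X.
Kc = [B2]^2 / ([B1]^2 [A1]).
This equals 79.6 at X = 0.815 (the root in 0 < X < 1).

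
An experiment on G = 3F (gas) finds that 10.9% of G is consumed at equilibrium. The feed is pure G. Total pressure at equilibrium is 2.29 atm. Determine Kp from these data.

Kp = 0.139 atm^2

Take 1 mol G as basis and let X be its fractional conversion, so ξ = X.
Moles: n_G = 1 − X; n_F = 3X.
Total moles n_T = 1 + 2X.
At X = 0.109: n_G = 0.891, n_F = 0.327, n_T = 1.22.
p_i = (n_i/n_T)·P. Kp = p_F^3 / (p_G) = 0.139 atm^2.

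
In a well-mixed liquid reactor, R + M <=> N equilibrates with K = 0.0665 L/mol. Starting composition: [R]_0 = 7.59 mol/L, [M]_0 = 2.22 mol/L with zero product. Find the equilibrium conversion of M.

X = 0.314

Let X = conversion of M; extent ξ = 2.22·X mol/L.
Concentrations: [R] = 7.59 − 2.22X; [M] = 2.22 − 2.22X; [N] = 2.22X.
K = [N] / ([R] [M]).
This equals 0.0665 at X = 0.314 (the root in 0 < X < 1).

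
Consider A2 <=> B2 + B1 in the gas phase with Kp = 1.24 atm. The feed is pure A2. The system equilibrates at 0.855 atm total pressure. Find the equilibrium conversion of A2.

Basis: 1 mol A2 initially; let X = conversion of A2. Extent ξ = X.
Mole table: n_A2 = 1 − X; n_B2 = X; n_B1 = X.
Summing: n_T = 1 + X.
With p_i = (n_i/n_T)P, Kp = p_B2 p_B1 / (p_A2).
This yields a degree-2 equation in X; solving on (0,1), X = 0.769.

X = 0.769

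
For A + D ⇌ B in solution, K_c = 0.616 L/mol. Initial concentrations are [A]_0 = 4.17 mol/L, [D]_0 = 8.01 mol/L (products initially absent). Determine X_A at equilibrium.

Let X = conversion of A; extent ξ = 4.17·X mol/L.
Concentrations: [A] = 4.17 − 4.17X; [D] = 8.01 − 4.17X; [B] = 4.17X.
K_c = [B] / ([A] [D]).
This equals 0.616 at X = 0.750 (the root in 0 < X < 1).

X = 0.750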